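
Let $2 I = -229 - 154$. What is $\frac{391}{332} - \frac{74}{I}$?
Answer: $\frac{198889}{127156} \approx 1.5641$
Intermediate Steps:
$I = - \frac{383}{2}$ ($I = \frac{-229 - 154}{2} = \frac{1}{2} \left(-383\right) = - \frac{383}{2} \approx -191.5$)
$\frac{391}{332} - \frac{74}{I} = \frac{391}{332} - \frac{74}{- \frac{383}{2}} = 391 \cdot \frac{1}{332} - - \frac{148}{383} = \frac{391}{332} + \frac{148}{383} = \frac{198889}{127156}$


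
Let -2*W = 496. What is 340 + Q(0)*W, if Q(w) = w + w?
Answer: 340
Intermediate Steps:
W = -248 (W = -½*496 = -248)
Q(w) = 2*w
340 + Q(0)*W = 340 + (2*0)*(-248) = 340 + 0*(-248) = 340 + 0 = 340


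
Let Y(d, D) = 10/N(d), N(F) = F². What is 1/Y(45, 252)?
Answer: 405/2 ≈ 202.50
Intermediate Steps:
Y(d, D) = 10/d² (Y(d, D) = 10/(d²) = 10/d²)
1/Y(45, 252) = 1/(10/45²) = 1/(10*(1/2025)) = 1/(2/405) = 405/2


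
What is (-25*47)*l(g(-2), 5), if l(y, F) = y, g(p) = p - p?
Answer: 0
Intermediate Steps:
g(p) = 0
(-25*47)*l(g(-2), 5) = -25*47*0 = -1175*0 = 0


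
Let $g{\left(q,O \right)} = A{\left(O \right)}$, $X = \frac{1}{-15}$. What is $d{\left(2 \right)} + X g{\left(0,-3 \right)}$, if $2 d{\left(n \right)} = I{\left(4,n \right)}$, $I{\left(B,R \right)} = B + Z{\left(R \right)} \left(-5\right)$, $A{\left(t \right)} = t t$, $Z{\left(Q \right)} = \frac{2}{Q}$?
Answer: $- \frac{11}{10} \approx -1.1$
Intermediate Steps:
$X = - \frac{1}{15} \approx -0.066667$
$A{\left(t \right)} = t^{2}$
$g{\left(q,O \right)} = O^{2}$
$I{\left(B,R \right)} = B - \frac{10}{R}$ ($I{\left(B,R \right)} = B + \frac{2}{R} \left(-5\right) = B - \frac{10}{R}$)
$d{\left(n \right)} = 2 - \frac{5}{n}$ ($d{\left(n \right)} = \frac{4 - \frac{10}{n}}{2} = 2 - \frac{5}{n}$)
$d{\left(2 \right)} + X g{\left(0,-3 \right)} = \left(2 - \frac{5}{2}\right) - \frac{\left(-3\right)^{2}}{15} = \left(2 - \frac{5}{2}\right) - \frac{3}{5} = - \frac{1}{2} - \frac{3}{5} = - \frac{11}{10}$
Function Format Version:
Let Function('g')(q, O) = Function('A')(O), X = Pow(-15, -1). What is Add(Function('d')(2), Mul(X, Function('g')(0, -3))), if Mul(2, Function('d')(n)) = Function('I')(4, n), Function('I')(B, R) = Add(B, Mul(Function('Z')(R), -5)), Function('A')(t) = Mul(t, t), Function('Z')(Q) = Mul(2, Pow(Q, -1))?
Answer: Rational(-11, 10) ≈ -1.1000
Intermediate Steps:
X = Rational(-1, 15) ≈ -0.066667
Function('A')(t) = Pow(t, 2)
Function('g')(q, O) = Pow(O, 2)
Function('I')(B, R) = Add(B, Mul(-10, Pow(R, -1))) (Function('I')(B, R) = Add(B, Mul(Mul(2, Pow(R, -1)), -5)) = Add(B, Mul(-10, Pow(R, -1))))
Function('d')(n) = Add(2, Mul(-5, Pow(n, -1))) (Function('d')(n) = Mul(Rational(1, 2), Add(4, Mul(-10, Pow(n, -1)))) = Add(2, Mul(-5, Pow(n, -1))))
Add(Function('d')(2), Mul(X, Function('g')(0, -3))) = Add(Add(2, Mul(-5, Pow(2, -1))), Mul(Rational(-1, 15), Pow(-3, 2))) = Add(Add(2, Mul(-5, Rational(1, 2))), Mul(Rational(-1, 15), 9)) = Add(Add(2, Rational(-5, 2)), Rational(-3, 5)) = Add(Rational(-1, 2), Rational(-3, 5)) = Rational(-11, 10)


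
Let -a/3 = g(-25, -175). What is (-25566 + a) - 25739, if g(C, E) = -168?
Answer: -50801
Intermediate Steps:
a = 504 (a = -3*(-168) = 504)
(-25566 + a) - 25739 = (-25566 + 504) - 25739 = -25062 - 25739 = -50801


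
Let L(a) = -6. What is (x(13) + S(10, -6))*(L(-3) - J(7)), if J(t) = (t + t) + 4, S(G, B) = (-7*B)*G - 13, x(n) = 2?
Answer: -9816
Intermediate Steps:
S(G, B) = -13 - 7*B*G (S(G, B) = -7*B*G - 13 = -13 - 7*B*G)
J(t) = 4 + 2*t (J(t) = 2*t + 4 = 4 + 2*t)
(x(13) + S(10, -6))*(L(-3) - J(7)) = (2 + (-13 - 7*(-6)*10))*(-6 - (4 + 2*7)) = (2 + (-13 + 420))*(-6 - (4 + 14)) = (2 + 407)*(-6 - 1*18) = 409*(-6 - 18) = 409*(-24) = -9816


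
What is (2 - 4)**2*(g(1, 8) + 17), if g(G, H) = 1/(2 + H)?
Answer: 342/5 ≈ 68.400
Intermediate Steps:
(2 - 4)**2*(g(1, 8) + 17) = (2 - 4)**2*(1/(2 + 8) + 17) = (-2)**2*(1/10 + 17) = 4*(1/10 + 17) = 4*(171/10) = 342/5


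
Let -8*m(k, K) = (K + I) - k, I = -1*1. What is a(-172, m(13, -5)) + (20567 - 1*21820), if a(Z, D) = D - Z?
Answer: -8629/8 ≈ -1078.6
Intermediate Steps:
I = -1
m(k, K) = ⅛ - K/8 + k/8 (m(k, K) = -((K - 1) - k)/8 = -((-1 + K) - k)/8 = -(-1 + K - k)/8 = ⅛ - K/8 + k/8)
a(-172, m(13, -5)) + (20567 - 1*21820) = ((⅛ - ⅛*(-5) + (⅛)*13) - 1*(-172)) + (20567 - 1*21820) = ((⅛ + 5/8 + 13/8) + 172) + (20567 - 21820) = (19/8 + 172) - 1253 = 1395/8 - 1253 = -8629/8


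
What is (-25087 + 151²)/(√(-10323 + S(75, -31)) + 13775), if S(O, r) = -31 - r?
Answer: -15744825/94880474 + 3429*I*√1147/94880474 ≈ -0.16594 + 0.001224*I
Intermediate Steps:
(-25087 + 151²)/(√(-10323 + S(75, -31)) + 13775) = (-25087 + 151²)/(√(-10323 + (-31 - 1*(-31))) + 13775) = (-25087 + 22801)/(√(-10323 + (-31 + 31)) + 13775) = -2286/(√(-10323 + 0) + 13775) = -2286/(√(-10323) + 13775) = -2286/(3*I*√1147 + 13775) = -2286/(13775 + 3*I*√1147)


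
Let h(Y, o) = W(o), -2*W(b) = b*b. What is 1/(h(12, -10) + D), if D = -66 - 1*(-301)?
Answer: 1/185 ≈ 0.0054054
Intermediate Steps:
W(b) = -b**2/2 (W(b) = -b*b/2 = -b**2/2)
h(Y, o) = -o**2/2
D = 235 (D = -66 + 301 = 235)
1/(h(12, -10) + D) = 1/(-1/2*(-10)**2 + 235) = 1/(-1/2*100 + 235) = 1/(-50 + 235) = 1/185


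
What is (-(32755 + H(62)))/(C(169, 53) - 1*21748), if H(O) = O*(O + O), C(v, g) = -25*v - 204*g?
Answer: 40443/36785 ≈ 1.0994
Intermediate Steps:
C(v, g) = -204*g - 25*v
H(O) = 2*O² (H(O) = O*(2*O) = 2*O²)
(-(32755 + H(62)))/(C(169, 53) - 1*21748) = (-(32755 + 2*62²))/((-204*53 - 25*169) - 1*21748) = (-(32755 + 2*3844))/((-10812 - 4225) - 21748) = (-(32755 + 7688))/(-15037 - 21748) = -1*40443/(-36785) = -40443*(-1/36785) = 40443/36785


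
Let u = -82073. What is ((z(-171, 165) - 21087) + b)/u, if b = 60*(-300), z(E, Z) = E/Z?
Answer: 2149842/4514015 ≈ 0.47626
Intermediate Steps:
b = -18000
((z(-171, 165) - 21087) + b)/u = ((-171/165 - 21087) - 18000)/(-82073) = ((-171*1/165 - 21087) - 18000)*(-1/82073) = ((-57/55 - 21087) - 18000)*(-1/82073) = (-1159842/55 - 18000)*(-1/82073) = -2149842/55*(-1/82073) = 2149842/4514015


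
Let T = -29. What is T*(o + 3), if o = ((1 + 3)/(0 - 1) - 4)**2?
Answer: -1943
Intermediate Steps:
o = 64 (o = (4/(-1) - 4)**2 = (4*(-1) - 4)**2 = (-4 - 4)**2 = (-8)**2 = 64)
T*(o + 3) = -29*(64 + 3) = -29*67 = -1943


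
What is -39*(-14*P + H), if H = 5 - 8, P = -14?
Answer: -7527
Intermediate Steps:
H = -3
-39*(-14*P + H) = -39*(-14*(-14) - 3) = -39*(196 - 3) = -39*193 = -7527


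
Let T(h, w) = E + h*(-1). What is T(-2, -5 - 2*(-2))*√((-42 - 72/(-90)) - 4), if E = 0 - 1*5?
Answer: -3*I*√1130/5 ≈ -20.169*I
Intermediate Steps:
E = -5 (E = 0 - 5 = -5)
T(h, w) = -5 - h (T(h, w) = -5 + h*(-1) = -5 - h)
T(-2, -5 - 2*(-2))*√((-42 - 72/(-90)) - 4) = (-5 - 1*(-2))*√((-42 - 72/(-90)) - 4) = (-5 + 2)*√((-42 - 72*(-1/90)) - 4) = -3*√((-42 + ⅘) - 4) = -3*√(-206/5 - 4) = -3*I*√1130/5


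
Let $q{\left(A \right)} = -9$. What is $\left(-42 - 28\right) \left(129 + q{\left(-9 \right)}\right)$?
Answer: $-8400$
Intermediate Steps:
$\left(-42 - 28\right) \left(129 + q{\left(-9 \right)}\right) = \left(-42 - 28\right) \left(129 - 9\right) = \left(-42 - 28\right) 120 = \left(-70\right) 120 = -8400$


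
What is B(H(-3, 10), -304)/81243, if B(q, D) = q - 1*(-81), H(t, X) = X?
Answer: 91/81243 ≈ 0.0011201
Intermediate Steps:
B(q, D) = 81 + q (B(q, D) = q + 81 = 81 + q)
B(H(-3, 10), -304)/81243 = (81 + 10)/81243 = 91*(1/81243) = 91/81243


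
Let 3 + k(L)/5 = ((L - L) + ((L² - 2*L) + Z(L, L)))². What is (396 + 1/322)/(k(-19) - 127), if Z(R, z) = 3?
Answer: 127513/260136716 ≈ 0.00049018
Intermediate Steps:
k(L) = -15 + 5*(3 + L² - 2*L)² (k(L) = -15 + 5*((L - L) + ((L² - 2*L) + 3))² = -15 + 5*(0 + (3 + L² - 2*L))² = -15 + 5*(3 + L² - 2*L)²)
(396 + 1/322)/(k(-19) - 127) = (396 + 1/322)/((-15 + 5*(3 + (-19)² - 2*(-19))²) - 127) = (396 + 1/322)/((-15 + 5*(3 + 361 + 38)²) - 127) = 127513/(322*((-15 + 5*402²) - 127)) = 127513/(322*((-15 + 5*161604) - 127)) = 127513/(322*((-15 + 808020) - 127)) = 127513/(322*(808005 - 127)) = (127513/322)/807878 = (127513/322)*(1/807878) = 127513/260136716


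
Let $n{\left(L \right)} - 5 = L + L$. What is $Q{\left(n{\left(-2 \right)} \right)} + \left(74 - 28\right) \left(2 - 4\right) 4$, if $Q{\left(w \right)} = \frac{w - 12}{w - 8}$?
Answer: $- \frac{2565}{7} \approx -366.43$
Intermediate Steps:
$n{\left(L \right)} = 5 + 2 L$ ($n{\left(L \right)} = 5 + \left(L + L\right) = 5 + 2 L$)
$Q{\left(w \right)} = \frac{-12 + w}{-8 + w}$
$Q{\left(n{\left(-2 \right)} \right)} + \left(74 - 28\right) \left(2 - 4\right) 4 = \frac{-12 + \left(5 + 2 \left(-2\right)\right)}{-8 + \left(5 + 2 \left(-2\right)\right)} + \left(74 - 28\right) \left(2 - 4\right) 4 = \frac{-12 + \left(5 - 4\right)}{-8 + \left(5 - 4\right)} + 46 \left(\left(-2\right) 4\right) = \frac{-12 + 1}{-8 + 1} + 46 \left(-8\right) = \frac{1}{-7} \left(-11\right) - 368 = \left(- \frac{1}{7}\right) \left(-11\right) - 368 = \frac{11}{7} - 368 = - \frac{2565}{7}$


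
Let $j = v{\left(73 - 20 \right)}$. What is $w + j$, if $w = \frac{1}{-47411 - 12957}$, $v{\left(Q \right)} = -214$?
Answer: $- \frac{12918753}{60368} \approx -214.0$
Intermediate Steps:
$j = -214$
$w = - \frac{1}{60368}$ ($w = \frac{1}{-60368} = - \frac{1}{60368} \approx -1.6565 \cdot 10^{-5}$)
$w + j = - \frac{1}{60368} - 214 = - \frac{12918753}{60368}$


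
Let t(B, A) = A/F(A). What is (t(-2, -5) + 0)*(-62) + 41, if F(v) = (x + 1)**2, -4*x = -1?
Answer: 1197/5 ≈ 239.40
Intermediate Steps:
x = 1/4 (x = -1/4*(-1) = 1/4 ≈ 0.25000)
F(v) = 25/16 (F(v) = (1/4 + 1)**2 = (5/4)**2 = 25/16)
t(B, A) = 16*A/25 (t(B, A) = A/(25/16) = A*(16/25) = 16*A/25)
(t(-2, -5) + 0)*(-62) + 41 = ((16/25)*(-5) + 0)*(-62) + 41 = (-16/5 + 0)*(-62) + 41 = -16/5*(-62) + 41 = 992/5 + 41 = 1197/5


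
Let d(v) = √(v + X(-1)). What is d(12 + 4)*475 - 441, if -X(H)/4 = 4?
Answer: -441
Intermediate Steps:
X(H) = -16 (X(H) = -4*4 = -16)
d(v) = √(-16 + v) (d(v) = √(v - 16) = √(-16 + v))
d(12 + 4)*475 - 441 = √(-16 + (12 + 4))*475 - 441 = √(-16 + 16)*475 - 441 = √0*475 - 441 = 0*475 - 441 = 0 - 441 = -441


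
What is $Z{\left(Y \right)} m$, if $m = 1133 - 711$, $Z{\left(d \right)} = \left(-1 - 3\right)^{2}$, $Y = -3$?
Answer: $6752$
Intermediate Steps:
$Z{\left(d \right)} = 16$ ($Z{\left(d \right)} = \left(-4\right)^{2} = 16$)
$m = 422$
$Z{\left(Y \right)} m = 16 \cdot 422 = 6752$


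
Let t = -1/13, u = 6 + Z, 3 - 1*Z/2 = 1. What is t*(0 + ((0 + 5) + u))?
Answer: -15/13 ≈ -1.1538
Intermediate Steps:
Z = 4 (Z = 6 - 2*1 = 6 - 2 = 4)
u = 10 (u = 6 + 4 = 10)
t = -1/13 (t = -1*1/13 = -1/13 ≈ -0.076923)
t*(0 + ((0 + 5) + u)) = -(0 + ((0 + 5) + 10))/13 = -(0 + (5 + 10))/13 = -(0 + 15)/13 = -1/13*15 = -15/13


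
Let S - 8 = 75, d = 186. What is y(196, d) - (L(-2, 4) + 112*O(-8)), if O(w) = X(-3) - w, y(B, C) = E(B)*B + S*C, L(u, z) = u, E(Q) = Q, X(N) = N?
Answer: 53296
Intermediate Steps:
S = 83 (S = 8 + 75 = 83)
y(B, C) = B² + 83*C (y(B, C) = B*B + 83*C = B² + 83*C)
O(w) = -3 - w
y(196, d) - (L(-2, 4) + 112*O(-8)) = (196² + 83*186) - (-2 + 112*(-3 - 1*(-8))) = (38416 + 15438) - (-2 + 112*(-3 + 8)) = 53854 - (-2 + 112*5) = 53854 - (-2 + 560) = 53854 - 1*558 = 53854 - 558 = 53296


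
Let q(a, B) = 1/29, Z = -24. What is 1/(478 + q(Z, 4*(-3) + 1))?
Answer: 29/13863 ≈ 0.0020919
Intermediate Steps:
q(a, B) = 1/29
1/(478 + q(Z, 4*(-3) + 1)) = 1/(478 + 1/29) = 1/(13863/29) = 29/13863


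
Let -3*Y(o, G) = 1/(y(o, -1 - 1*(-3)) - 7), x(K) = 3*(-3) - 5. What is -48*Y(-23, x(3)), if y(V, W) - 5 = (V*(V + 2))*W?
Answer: 4/241 ≈ 0.016598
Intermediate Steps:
x(K) = -14 (x(K) = -9 - 5 = -14)
y(V, W) = 5 + V*W*(2 + V) (y(V, W) = 5 + (V*(V + 2))*W = 5 + (V*(2 + V))*W = 5 + V*W*(2 + V))
Y(o, G) = -1/(3*(-2 + 2*o² + 4*o)) (Y(o, G) = -1/(3*((5 + (-1 - 1*(-3))*o² + 2*o*(-1 - 1*(-3))) - 7)) = -1/(3*((5 + (-1 + 3)*o² + 2*o*(-1 + 3)) - 7)) = -1/(3*((5 + 2*o² + 2*o*2) - 7)) = -1/(3*((5 + 2*o² + 4*o) - 7)) = -1/(3*(-2 + 2*o² + 4*o)))
-48*Y(-23, x(3)) = -(-48)/(-6 + 6*(-23)² + 12*(-23)) = -(-48)/(-6 + 6*529 - 276) = -(-48)/(-6 + 3174 - 276) = -(-48)/2892 = -48*(-1/2892) = 4/241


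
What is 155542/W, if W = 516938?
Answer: 77771/258469 ≈ 0.30089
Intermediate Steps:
155542/W = 155542/516938 = 155542*(1/516938) = 77771/258469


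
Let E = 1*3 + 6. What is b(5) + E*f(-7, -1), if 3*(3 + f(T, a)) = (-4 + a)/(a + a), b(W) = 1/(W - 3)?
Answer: -19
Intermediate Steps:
b(W) = 1/(-3 + W)
f(T, a) = -3 + (-4 + a)/(6*a) (f(T, a) = -3 + ((-4 + a)/(a + a))/3 = -3 + ((-4 + a)/((2*a)))/3 = -3 + ((-4 + a)*(1/(2*a)))/3 = -3 + ((-4 + a)/(2*a))/3 = -3 + (-4 + a)/(6*a))
E = 9 (E = 3 + 6 = 9)
b(5) + E*f(-7, -1) = 1/(-3 + 5) + 9*((1/6)*(-4 - 17*(-1))/(-1)) = 1/2 + 9*((1/6)*(-1)*(-4 + 17)) = 1/2 + 9*((1/6)*(-1)*13) = 1/2 + 9*(-13/6) = 1/2 - 39/2 = -19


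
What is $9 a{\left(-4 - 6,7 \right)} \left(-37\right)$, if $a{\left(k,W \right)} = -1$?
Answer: $333$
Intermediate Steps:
$9 a{\left(-4 - 6,7 \right)} \left(-37\right) = 9 \left(-1\right) \left(-37\right) = \left(-9\right) \left(-37\right) = 333$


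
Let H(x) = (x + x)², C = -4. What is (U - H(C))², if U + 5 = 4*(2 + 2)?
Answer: 2809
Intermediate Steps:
H(x) = 4*x² (H(x) = (2*x)² = 4*x²)
U = 11 (U = -5 + 4*(2 + 2) = -5 + 4*4 = -5 + 16 = 11)
(U - H(C))² = (11 - 4*(-4)²)² = (11 - 4*16)² = (11 - 1*64)² = (11 - 64)² = (-53)² = 2809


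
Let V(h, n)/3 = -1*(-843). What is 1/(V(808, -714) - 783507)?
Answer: -1/780978 ≈ -1.2804e-6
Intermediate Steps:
V(h, n) = 2529 (V(h, n) = 3*(-1*(-843)) = 3*843 = 2529)
1/(V(808, -714) - 783507) = 1/(2529 - 783507) = 1/(-780978) = -1/780978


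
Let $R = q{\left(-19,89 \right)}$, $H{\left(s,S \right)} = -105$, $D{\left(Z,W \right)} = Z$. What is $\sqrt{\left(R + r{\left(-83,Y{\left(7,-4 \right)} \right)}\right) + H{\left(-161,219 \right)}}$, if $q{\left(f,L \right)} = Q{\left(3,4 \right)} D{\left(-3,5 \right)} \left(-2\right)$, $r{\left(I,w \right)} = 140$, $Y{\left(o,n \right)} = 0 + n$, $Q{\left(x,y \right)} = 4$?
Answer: $\sqrt{59} \approx 7.6811$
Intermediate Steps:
$Y{\left(o,n \right)} = n$
$q{\left(f,L \right)} = 24$ ($q{\left(f,L \right)} = 4 \left(-3\right) \left(-2\right) = \left(-12\right) \left(-2\right) = 24$)
$R = 24$
$\sqrt{\left(R + r{\left(-83,Y{\left(7,-4 \right)} \right)}\right) + H{\left(-161,219 \right)}} = \sqrt{\left(24 + 140\right) - 105} = \sqrt{164 - 105} = \sqrt{59}$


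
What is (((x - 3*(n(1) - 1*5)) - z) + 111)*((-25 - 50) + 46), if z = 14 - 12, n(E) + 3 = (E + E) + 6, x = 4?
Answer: -3277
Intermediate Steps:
n(E) = 3 + 2*E (n(E) = -3 + ((E + E) + 6) = -3 + (2*E + 6) = -3 + (6 + 2*E) = 3 + 2*E)
z = 2
(((x - 3*(n(1) - 1*5)) - z) + 111)*((-25 - 50) + 46) = (((4 - 3*((3 + 2*1) - 1*5)) - 1*2) + 111)*((-25 - 50) + 46) = (((4 - 3*((3 + 2) - 5)) - 2) + 111)*(-75 + 46) = (((4 - 3*(5 - 5)) - 2) + 111)*(-29) = (((4 - 3*0) - 2) + 111)*(-29) = (((4 + 0) - 2) + 111)*(-29) = ((4 - 2) + 111)*(-29) = (2 + 111)*(-29) = 113*(-29) = -3277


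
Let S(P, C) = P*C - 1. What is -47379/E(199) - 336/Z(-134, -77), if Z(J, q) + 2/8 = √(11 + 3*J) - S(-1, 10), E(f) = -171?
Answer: 124708121/461985 + 5376*I*√391/8105 ≈ 269.94 + 13.116*I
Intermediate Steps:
S(P, C) = -1 + C*P (S(P, C) = C*P - 1 = -1 + C*P)
Z(J, q) = 43/4 + √(11 + 3*J) (Z(J, q) = -¼ + (√(11 + 3*J) - (-1 + 10*(-1))) = -¼ + (√(11 + 3*J) - (-1 - 10)) = -¼ + (√(11 + 3*J) - 1*(-11)) = -¼ + (√(11 + 3*J) + 11) = -¼ + (11 + √(11 + 3*J)) = 43/4 + √(11 + 3*J))
-47379/E(199) - 336/Z(-134, -77) = -47379/(-171) - 336/(43/4 + √(11 + 3*(-134))) = -47379*(-1/171) - 336/(43/4 + √(11 - 402)) = 15793/57 - 336/(43/4 + √(-391)) = 15793/57 - 336/(43/4 + I*√391)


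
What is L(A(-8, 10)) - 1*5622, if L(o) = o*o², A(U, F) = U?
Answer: -6134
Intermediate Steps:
L(o) = o³
L(A(-8, 10)) - 1*5622 = (-8)³ - 1*5622 = -512 - 5622 = -6134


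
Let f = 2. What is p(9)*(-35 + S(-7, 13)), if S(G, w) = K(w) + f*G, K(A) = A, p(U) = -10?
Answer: 360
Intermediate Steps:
S(G, w) = w + 2*G
p(9)*(-35 + S(-7, 13)) = -10*(-35 + (13 + 2*(-7))) = -10*(-35 + (13 - 14)) = -10*(-35 - 1) = -10*(-36) = 360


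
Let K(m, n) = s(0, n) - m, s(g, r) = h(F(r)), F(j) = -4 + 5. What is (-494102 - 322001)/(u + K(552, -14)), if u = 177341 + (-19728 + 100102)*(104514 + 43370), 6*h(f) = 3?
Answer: -1632206/23772410811 ≈ -6.8660e-5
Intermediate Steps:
F(j) = 1
h(f) = ½ (h(f) = (⅙)*3 = ½)
u = 11886205957 (u = 177341 + 80374*147884 = 177341 + 11886028616 = 11886205957)
s(g, r) = ½
K(m, n) = ½ - m
(-494102 - 322001)/(u + K(552, -14)) = (-494102 - 322001)/(11886205957 + (½ - 1*552)) = -816103/(11886205957 + (½ - 552)) = -816103/(11886205957 - 1103/2) = -816103/23772410811/2 = -816103*2/23772410811 = -1632206/23772410811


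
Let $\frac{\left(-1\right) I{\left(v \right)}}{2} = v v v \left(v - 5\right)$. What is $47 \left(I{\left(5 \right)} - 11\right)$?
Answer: $-517$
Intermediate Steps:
$I{\left(v \right)} = - 2 v^{3} \left(-5 + v\right)$ ($I{\left(v \right)} = - 2 v v v \left(v - 5\right) = - 2 v v^{2} \left(-5 + v\right) = - 2 v^{3} \left(-5 + v\right)$)
$47 \left(I{\left(5 \right)} - 11\right) = 47 \left(2 \cdot 5^{3} \left(5 - 5\right) - 11\right) = 47 \left(2 \cdot 125 \left(5 - 5\right) - 11\right) = 47 \left(2 \cdot 125 \cdot 0 - 11\right) = 47 \left(0 - 11\right) = 47 \left(-11\right) = -517$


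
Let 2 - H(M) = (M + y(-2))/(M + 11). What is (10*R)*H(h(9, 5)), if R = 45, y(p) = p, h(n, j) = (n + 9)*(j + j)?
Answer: 91800/191 ≈ 480.63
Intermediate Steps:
h(n, j) = 2*j*(9 + n) (h(n, j) = (9 + n)*(2*j) = 2*j*(9 + n))
H(M) = 2 - (-2 + M)/(11 + M) (H(M) = 2 - (M - 2)/(M + 11) = 2 - (-2 + M)/(11 + M))
(10*R)*H(h(9, 5)) = (10*45)*((24 + 2*5*(9 + 9))/(11 + 2*5*(9 + 9))) = 450*((24 + 2*5*18)/(11 + 2*5*18)) = 450*((24 + 180)/(11 + 180)) = 450*(204/191) = 91800/191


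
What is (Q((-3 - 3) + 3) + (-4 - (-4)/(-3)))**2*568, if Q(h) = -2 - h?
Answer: 95992/9 ≈ 10666.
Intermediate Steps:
(Q((-3 - 3) + 3) + (-4 - (-4)/(-3)))**2*568 = ((-2 - ((-3 - 3) + 3)) + (-4 - (-4)/(-3)))**2*568 = ((-2 - (-6 + 3)) + (-4 - (-4)*(-1)/3))**2*568 = ((-2 - 1*(-3)) + (-4 - 1*4/3))**2*568 = ((-2 + 3) + (-4 - 4/3))**2*568 = (1 - 16/3)**2*568 = (-13/3)**2*568 = (169/9)*568 = 95992/9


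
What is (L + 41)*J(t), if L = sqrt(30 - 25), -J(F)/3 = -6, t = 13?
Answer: 738 + 18*sqrt(5) ≈ 778.25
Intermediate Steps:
J(F) = 18 (J(F) = -3*(-6) = 18)
L = sqrt(5) ≈ 2.2361
(L + 41)*J(t) = (sqrt(5) + 41)*18 = (41 + sqrt(5))*18 = 738 + 18*sqrt(5)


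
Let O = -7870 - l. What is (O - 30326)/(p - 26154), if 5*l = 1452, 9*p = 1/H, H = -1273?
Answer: 2204693424/1498231895 ≈ 1.4715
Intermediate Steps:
p = -1/11457 (p = (⅑)/(-1273) = (⅑)*(-1/1273) = -1/11457 ≈ -8.7283e-5)
l = 1452/5 (l = (⅕)*1452 = 1452/5 ≈ 290.40)
O = -40802/5 (O = -7870 - 1*1452/5 = -7870 - 1452/5 = -40802/5 ≈ -8160.4)
(O - 30326)/(p - 26154) = (-40802/5 - 30326)/(-1/11457 - 26154) = -192432/(5*(-299646379/11457)) = -192432/5*(-11457/299646379) = 2204693424/1498231895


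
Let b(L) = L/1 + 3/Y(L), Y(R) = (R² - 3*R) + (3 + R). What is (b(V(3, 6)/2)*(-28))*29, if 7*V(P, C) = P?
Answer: -188906/171 ≈ -1104.7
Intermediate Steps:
V(P, C) = P/7
Y(R) = 3 + R² - 2*R
b(L) = L + 3/(3 + L² - 2*L) (b(L) = L/1 + 3/(3 + L² - 2*L) = L*1 + 3/(3 + L² - 2*L) = L + 3/(3 + L² - 2*L))
(b(V(3, 6)/2)*(-28))*29 = ((((⅐)*3)/2 + 3/(3 + (((⅐)*3)/2)² - 2*(⅐)*3/2))*(-28))*29 = (((3/7)*(½) + 3/(3 + ((3/7)*(½))² - 6/(7*2)))*(-28))*29 = ((3/14 + 3/(3 + (3/14)² - 2*3/14))*(-28))*29 = ((3/14 + 3/(3 + 9/196 - 3/7))*(-28))*29 = ((3/14 + 3/(513/196))*(-28))*29 = ((3/14 + 3*(196/513))*(-28))*29 = ((3/14 + 196/171)*(-28))*29 = ((3257/2394)*(-28))*29 = -6514/171*29 = -188906/171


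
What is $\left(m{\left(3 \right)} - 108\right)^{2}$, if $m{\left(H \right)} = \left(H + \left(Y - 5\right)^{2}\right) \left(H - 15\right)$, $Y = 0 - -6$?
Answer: $24336$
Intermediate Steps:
$Y = 6$ ($Y = 0 + 6 = 6$)
$m{\left(H \right)} = \left(1 + H\right) \left(-15 + H\right)$ ($m{\left(H \right)} = \left(H + \left(6 - 5\right)^{2}\right) \left(H - 15\right) = \left(H + 1^{2}\right) \left(H - 15\right) = \left(H + 1\right) \left(-15 + H\right) = \left(1 + H\right) \left(-15 + H\right)$)
$\left(m{\left(3 \right)} - 108\right)^{2} = \left(\left(-15 + 3^{2} - 42\right) - 108\right)^{2} = \left(\left(-15 + 9 - 42\right) - 108\right)^{2} = \left(-48 - 108\right)^{2} = \left(-156\right)^{2} = 24336$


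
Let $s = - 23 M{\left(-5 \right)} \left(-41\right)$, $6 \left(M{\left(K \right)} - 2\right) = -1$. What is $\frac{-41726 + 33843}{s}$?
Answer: $- \frac{47298}{10373} \approx -4.5597$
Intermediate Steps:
$M{\left(K \right)} = \frac{11}{6}$ ($M{\left(K \right)} = 2 + \frac{1}{6} \left(-1\right) = 2 - \frac{1}{6} = \frac{11}{6}$)
$s = \frac{10373}{6}$ ($s = \left(-23\right) \frac{11}{6} \left(-41\right) = \left(- \frac{253}{6}\right) \left(-41\right) = \frac{10373}{6} \approx 1728.8$)
$\frac{-41726 + 33843}{s} = \frac{-41726 + 33843}{\frac{10373}{6}} = \left(-7883\right) \frac{6}{10373} = - \frac{47298}{10373}$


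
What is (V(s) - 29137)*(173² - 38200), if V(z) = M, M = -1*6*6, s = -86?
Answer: 241289883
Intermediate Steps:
M = -36 (M = -6*6 = -36)
V(z) = -36
(V(s) - 29137)*(173² - 38200) = (-36 - 29137)*(173² - 38200) = -29173*(29929 - 38200) = -29173*(-8271) = 241289883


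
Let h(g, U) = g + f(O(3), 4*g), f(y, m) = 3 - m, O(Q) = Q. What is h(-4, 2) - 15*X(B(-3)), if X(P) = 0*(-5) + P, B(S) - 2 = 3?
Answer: -60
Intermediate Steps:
B(S) = 5 (B(S) = 2 + 3 = 5)
X(P) = P (X(P) = 0 + P = P)
h(g, U) = 3 - 3*g (h(g, U) = g + (3 - 4*g) = 3 - 3*g)
h(-4, 2) - 15*X(B(-3)) = (3 - 3*(-4)) - 15*5 = (3 + 12) - 75 = 15 - 75 = -60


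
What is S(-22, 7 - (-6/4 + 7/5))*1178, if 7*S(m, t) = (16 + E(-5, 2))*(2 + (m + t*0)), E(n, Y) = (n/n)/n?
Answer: -372248/7 ≈ -53178.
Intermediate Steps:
E(n, Y) = 1/n
S(m, t) = 158/35 + 79*m/35 (S(m, t) = ((16 + 1/(-5))*(2 + (m + t*0)))/7 = ((16 - ⅕)*(2 + (m + 0)))/7 = (79*(2 + m)/5)/7 = (158/5 + 79*m/5)/7 = 158/35 + 79*m/35)
S(-22, 7 - (-6/4 + 7/5))*1178 = (158/35 + (79/35)*(-22))*1178 = (158/35 - 1738/35)*1178 = -316/7*1178 = -372248/7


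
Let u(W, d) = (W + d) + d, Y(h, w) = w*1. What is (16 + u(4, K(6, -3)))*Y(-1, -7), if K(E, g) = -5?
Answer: -70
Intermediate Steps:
Y(h, w) = w
u(W, d) = W + 2*d
(16 + u(4, K(6, -3)))*Y(-1, -7) = (16 + (4 + 2*(-5)))*(-7) = (16 + (4 - 10))*(-7) = (16 - 6)*(-7) = 10*(-7) = -70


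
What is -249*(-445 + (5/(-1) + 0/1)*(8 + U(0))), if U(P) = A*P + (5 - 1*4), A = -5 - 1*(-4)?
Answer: 122010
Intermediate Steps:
A = -1 (A = -5 + 4 = -1)
U(P) = 1 - P (U(P) = -P + (5 - 1*4) = -P + (5 - 4) = -P + 1 = 1 - P)
-249*(-445 + (5/(-1) + 0/1)*(8 + U(0))) = -249*(-445 + (5/(-1) + 0/1)*(8 + (1 - 1*0))) = -249*(-445 + (5*(-1) + 0*1)*(8 + (1 + 0))) = -249*(-445 + (-5 + 0)*(8 + 1)) = -249*(-445 - 5*9) = -249*(-445 - 45) = -249*(-490) = 122010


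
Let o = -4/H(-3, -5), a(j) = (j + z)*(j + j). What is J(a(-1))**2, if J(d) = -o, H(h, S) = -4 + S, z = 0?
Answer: 16/81 ≈ 0.19753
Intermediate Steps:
a(j) = 2*j**2 (a(j) = (j + 0)*(j + j) = j*(2*j) = 2*j**2)
o = 4/9 (o = -4/(-4 - 5) = -4/(-9) = -4*(-1/9) = 4/9 ≈ 0.44444)
J(d) = -4/9 (J(d) = -1*4/9 = -4/9)
J(a(-1))**2 = (-4/9)**2 = 16/81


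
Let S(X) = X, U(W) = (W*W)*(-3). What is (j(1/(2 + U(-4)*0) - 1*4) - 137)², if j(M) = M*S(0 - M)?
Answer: 356409/16 ≈ 22276.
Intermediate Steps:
U(W) = -3*W² (U(W) = W²*(-3) = -3*W²)
j(M) = -M² (j(M) = M*(0 - M) = M*(-M) = -M²)
(j(1/(2 + U(-4)*0) - 1*4) - 137)² = (-(1/(2 - 3*(-4)²*0) - 1*4)² - 137)² = (-(1/(2 - 3*16*0) - 4)² - 137)² = (-(1/(2 - 48*0) - 4)² - 137)² = (-(1/(2 + 0) - 4)² - 137)² = (-(1/2 - 4)² - 137)² = (-(½ - 4)² - 137)² = (-(-7/2)² - 137)² = (-1*49/4 - 137)² = (-49/4 - 137)² = (-597/4)² = 356409/16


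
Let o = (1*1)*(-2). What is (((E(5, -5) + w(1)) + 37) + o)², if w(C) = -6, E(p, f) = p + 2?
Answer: 1296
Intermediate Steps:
E(p, f) = 2 + p
o = -2 (o = 1*(-2) = -2)
(((E(5, -5) + w(1)) + 37) + o)² = ((((2 + 5) - 6) + 37) - 2)² = (((7 - 6) + 37) - 2)² = ((1 + 37) - 2)² = (38 - 2)² = 36² = 1296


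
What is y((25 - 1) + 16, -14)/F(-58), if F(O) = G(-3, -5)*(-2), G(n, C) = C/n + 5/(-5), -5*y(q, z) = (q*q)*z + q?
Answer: -3354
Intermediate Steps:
y(q, z) = -q/5 - z*q**2/5 (y(q, z) = -((q*q)*z + q)/5 = -(q**2*z + q)/5 = -(z*q**2 + q)/5 = -(q + z*q**2)/5 = -q/5 - z*q**2/5)
G(n, C) = -1 + C/n (G(n, C) = C/n + 5*(-1/5) = C/n - 1 = -1 + C/n)
F(O) = -4/3 (F(O) = ((-5 - 1*(-3))/(-3))*(-2) = -(-5 + 3)/3*(-2) = -1/3*(-2)*(-2) = (2/3)*(-2) = -4/3)
y((25 - 1) + 16, -14)/F(-58) = (-((25 - 1) + 16)*(1 + ((25 - 1) + 16)*(-14))/5)/(-4/3) = -(24 + 16)*(1 + (24 + 16)*(-14))/5*(-3/4) = -1/5*40*(1 + 40*(-14))*(-3/4) = -1/5*40*(1 - 560)*(-3/4) = -1/5*40*(-559)*(-3/4) = 4472*(-3/4) = -3354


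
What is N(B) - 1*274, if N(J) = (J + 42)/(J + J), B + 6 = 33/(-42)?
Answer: -52553/190 ≈ -276.59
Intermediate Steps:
B = -95/14 (B = -6 + 33/(-42) = -6 + 33*(-1/42) = -6 - 11/14 = -95/14 ≈ -6.7857)
N(J) = (42 + J)/(2*J) (N(J) = (42 + J)/((2*J)) = (42 + J)*(1/(2*J)) = (42 + J)/(2*J))
N(B) - 1*274 = (42 - 95/14)/(2*(-95/14)) - 1*274 = (1/2)*(-14/95)*(493/14) - 274 = -493/190 - 274 = -52553/190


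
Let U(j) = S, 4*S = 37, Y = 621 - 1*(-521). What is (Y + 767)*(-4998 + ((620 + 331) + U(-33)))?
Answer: -30832259/4 ≈ -7.7081e+6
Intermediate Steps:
Y = 1142 (Y = 621 + 521 = 1142)
S = 37/4 (S = (¼)*37 = 37/4 ≈ 9.2500)
U(j) = 37/4
(Y + 767)*(-4998 + ((620 + 331) + U(-33))) = (1142 + 767)*(-4998 + ((620 + 331) + 37/4)) = 1909*(-4998 + (951 + 37/4)) = 1909*(-4998 + 3841/4) = 1909*(-16151/4) = -30832259/4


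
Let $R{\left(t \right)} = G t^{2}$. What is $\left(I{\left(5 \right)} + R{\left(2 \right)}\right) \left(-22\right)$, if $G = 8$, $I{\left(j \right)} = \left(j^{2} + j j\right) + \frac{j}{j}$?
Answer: $-1826$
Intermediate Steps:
$I{\left(j \right)} = 1 + 2 j^{2}$ ($I{\left(j \right)} = \left(j^{2} + j^{2}\right) + 1 = 2 j^{2} + 1 = 1 + 2 j^{2}$)
$R{\left(t \right)} = 8 t^{2}$
$\left(I{\left(5 \right)} + R{\left(2 \right)}\right) \left(-22\right) = \left(\left(1 + 2 \cdot 5^{2}\right) + 8 \cdot 2^{2}\right) \left(-22\right) = \left(\left(1 + 2 \cdot 25\right) + 8 \cdot 4\right) \left(-22\right) = \left(\left(1 + 50\right) + 32\right) \left(-22\right) = \left(51 + 32\right) \left(-22\right) = 83 \left(-22\right) = -1826$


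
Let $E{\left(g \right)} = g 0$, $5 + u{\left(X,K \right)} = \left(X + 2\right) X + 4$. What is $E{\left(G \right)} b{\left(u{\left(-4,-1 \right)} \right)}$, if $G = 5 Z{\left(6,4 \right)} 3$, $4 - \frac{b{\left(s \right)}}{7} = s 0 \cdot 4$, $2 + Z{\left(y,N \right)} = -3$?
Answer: $0$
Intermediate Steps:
$Z{\left(y,N \right)} = -5$ ($Z{\left(y,N \right)} = -2 - 3 = -5$)
$u{\left(X,K \right)} = -1 + X \left(2 + X\right)$ ($u{\left(X,K \right)} = -5 + \left(\left(X + 2\right) X + 4\right) = -5 + \left(\left(2 + X\right) X + 4\right) = -5 + \left(X \left(2 + X\right) + 4\right) = -5 + \left(4 + X \left(2 + X\right)\right) = -1 + X \left(2 + X\right)$)
$b{\left(s \right)} = 28$ ($b{\left(s \right)} = 28 - 7 s 0 \cdot 4 = 28 - 7 \cdot 0 \cdot 4 = 28 - 0 = 28 + 0 = 28$)
$G = -75$ ($G = 5 \left(-5\right) 3 = \left(-25\right) 3 = -75$)
$E{\left(g \right)} = 0$
$E{\left(G \right)} b{\left(u{\left(-4,-1 \right)} \right)} = 0 \cdot 28 = 0$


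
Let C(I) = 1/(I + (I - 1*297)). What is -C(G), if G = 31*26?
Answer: -1/1315 ≈ -0.00076046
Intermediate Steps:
G = 806
C(I) = 1/(-297 + 2*I) (C(I) = 1/(I + (I - 297)) = 1/(I + (-297 + I)) = 1/(-297 + 2*I))
-C(G) = -1/(-297 + 2*806) = -1/(-297 + 1612) = -1/1315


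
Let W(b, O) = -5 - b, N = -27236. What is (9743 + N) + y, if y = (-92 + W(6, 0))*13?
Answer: -18832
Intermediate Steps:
y = -1339 (y = (-92 + (-5 - 1*6))*13 = (-92 + (-5 - 6))*13 = (-92 - 11)*13 = -103*13 = -1339)
(9743 + N) + y = (9743 - 27236) - 1339 = -17493 - 1339 = -18832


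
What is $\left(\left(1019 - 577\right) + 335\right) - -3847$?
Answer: $4624$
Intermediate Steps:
$\left(\left(1019 - 577\right) + 335\right) - -3847 = \left(442 + 335\right) + 3847 = 777 + 3847 = 4624$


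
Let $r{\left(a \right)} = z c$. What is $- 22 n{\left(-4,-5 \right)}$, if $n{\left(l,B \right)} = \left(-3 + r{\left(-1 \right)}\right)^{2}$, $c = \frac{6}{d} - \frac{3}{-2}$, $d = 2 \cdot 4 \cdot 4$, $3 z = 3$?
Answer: $- \frac{4851}{128} \approx -37.898$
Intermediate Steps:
$z = 1$ ($z = \frac{1}{3} \cdot 3 = 1$)
$d = 32$ ($d = 8 \cdot 4 = 32$)
$c = \frac{27}{16}$ ($c = \frac{6}{32} - \frac{3}{-2} = 6 \cdot \frac{1}{32} - - \frac{3}{2} = \frac{3}{16} + \frac{3}{2} = \frac{27}{16} \approx 1.6875$)
$r{\left(a \right)} = \frac{27}{16}$ ($r{\left(a \right)} = 1 \cdot \frac{27}{16} = \frac{27}{16}$)
$n{\left(l,B \right)} = \frac{441}{256}$ ($n{\left(l,B \right)} = \left(-3 + \frac{27}{16}\right)^{2} = \left(- \frac{21}{16}\right)^{2} = \frac{441}{256}$)
$- 22 n{\left(-4,-5 \right)} = \left(-22\right) \frac{441}{256} = - \frac{4851}{128}$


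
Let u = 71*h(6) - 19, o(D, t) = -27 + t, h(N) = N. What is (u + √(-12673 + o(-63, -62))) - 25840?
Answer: -25433 + 3*I*√1418 ≈ -25433.0 + 112.97*I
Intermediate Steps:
u = 407 (u = 71*6 - 19 = 426 - 19 = 407)
(u + √(-12673 + o(-63, -62))) - 25840 = (407 + √(-12673 + (-27 - 62))) - 25840 = (407 + √(-12673 - 89)) - 25840 = (407 + √(-12762)) - 25840 = (407 + 3*I*√1418) - 25840 = -25433 + 3*I*√1418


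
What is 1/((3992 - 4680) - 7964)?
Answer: -1/8652 ≈ -0.00011558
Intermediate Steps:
1/((3992 - 4680) - 7964) = 1/(-688 - 7964) = 1/(-8652) = -1/8652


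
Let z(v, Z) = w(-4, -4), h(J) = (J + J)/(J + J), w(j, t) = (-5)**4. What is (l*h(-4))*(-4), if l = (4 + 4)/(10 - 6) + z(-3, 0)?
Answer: -2508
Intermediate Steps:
w(j, t) = 625
h(J) = 1 (h(J) = (2*J)/((2*J)) = (2*J)*(1/(2*J)) = 1)
z(v, Z) = 625
l = 627 (l = (4 + 4)/(10 - 6) + 625 = 8/4 + 625 = 8*(1/4) + 625 = 2 + 625 = 627)
(l*h(-4))*(-4) = (627*1)*(-4) = 627*(-4) = -2508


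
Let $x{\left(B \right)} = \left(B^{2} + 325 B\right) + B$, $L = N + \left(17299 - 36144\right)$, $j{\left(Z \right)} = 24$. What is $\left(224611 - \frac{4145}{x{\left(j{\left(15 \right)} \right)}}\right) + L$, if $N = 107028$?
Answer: $\frac{525493091}{1680} \approx 3.1279 \cdot 10^{5}$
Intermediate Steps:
$L = 88183$ ($L = 107028 + \left(17299 - 36144\right) = 107028 - 18845 = 88183$)
$x{\left(B \right)} = B^{2} + 326 B$
$\left(224611 - \frac{4145}{x{\left(j{\left(15 \right)} \right)}}\right) + L = \left(224611 - \frac{4145}{24 \left(326 + 24\right)}\right) + 88183 = \left(224611 - \frac{4145}{24 \cdot 350}\right) + 88183 = \left(224611 - \frac{4145}{8400}\right) + 88183 = \left(224611 - \frac{829}{1680}\right) + 88183 = \frac{377345651}{1680} + 88183 = \frac{525493091}{1680}$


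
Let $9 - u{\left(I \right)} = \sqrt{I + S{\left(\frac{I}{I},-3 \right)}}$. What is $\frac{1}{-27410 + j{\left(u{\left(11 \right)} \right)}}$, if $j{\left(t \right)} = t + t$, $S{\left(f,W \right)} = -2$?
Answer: $- \frac{1}{27398} \approx -3.6499 \cdot 10^{-5}$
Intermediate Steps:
$u{\left(I \right)} = 9 - \sqrt{-2 + I}$ ($u{\left(I \right)} = 9 - \sqrt{I - 2} = 9 - \sqrt{-2 + I}$)
$j{\left(t \right)} = 2 t$
$\frac{1}{-27410 + j{\left(u{\left(11 \right)} \right)}} = \frac{1}{-27410 + 2 \left(9 - \sqrt{-2 + 11}\right)} = \frac{1}{-27410 + 2 \left(9 - \sqrt{9}\right)} = \frac{1}{-27410 + 2 \left(9 - 3\right)} = \frac{1}{-27410 + 2 \cdot 6} = \frac{1}{-27410 + 12} = \frac{1}{-27398} = - \frac{1}{27398}$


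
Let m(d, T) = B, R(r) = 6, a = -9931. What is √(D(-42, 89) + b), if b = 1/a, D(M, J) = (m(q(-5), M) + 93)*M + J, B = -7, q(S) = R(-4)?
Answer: I*√347455042934/9931 ≈ 59.355*I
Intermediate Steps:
q(S) = 6
m(d, T) = -7
D(M, J) = J + 86*M (D(M, J) = (-7 + 93)*M + J = 86*M + J = J + 86*M)
b = -1/9931 (b = 1/(-9931) = -1/9931 ≈ -0.00010069)
√(D(-42, 89) + b) = √((89 + 86*(-42)) - 1/9931) = √((89 - 3612) - 1/9931) = √(-3523 - 1/9931) = √(-34986914/9931) = I*√347455042934/9931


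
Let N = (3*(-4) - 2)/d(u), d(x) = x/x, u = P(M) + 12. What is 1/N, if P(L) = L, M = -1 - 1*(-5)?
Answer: -1/14 ≈ -0.071429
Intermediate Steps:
M = 4 (M = -1 + 5 = 4)
u = 16 (u = 4 + 12 = 16)
d(x) = 1
N = -14 (N = (3*(-4) - 2)/1 = (-12 - 2)*1 = -14*1 = -14)
1/N = 1/(-14) = -1/14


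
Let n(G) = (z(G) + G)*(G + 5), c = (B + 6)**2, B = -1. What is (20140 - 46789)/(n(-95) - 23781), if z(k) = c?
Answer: 8883/5827 ≈ 1.5245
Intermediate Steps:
c = 25 (c = (-1 + 6)**2 = 5**2 = 25)
z(k) = 25
n(G) = (5 + G)*(25 + G) (n(G) = (25 + G)*(G + 5) = (25 + G)*(5 + G) = (5 + G)*(25 + G))
(20140 - 46789)/(n(-95) - 23781) = (20140 - 46789)/((125 + (-95)**2 + 30*(-95)) - 23781) = -26649/((125 + 9025 - 2850) - 23781) = -26649/(6300 - 23781) = -26649/(-17481) = -26649*(-1/17481) = 8883/5827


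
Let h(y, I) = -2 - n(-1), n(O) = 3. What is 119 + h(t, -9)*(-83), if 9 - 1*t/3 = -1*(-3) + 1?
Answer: 534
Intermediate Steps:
t = 15 (t = 27 - 3*(-1*(-3) + 1) = 27 - 3*(3 + 1) = 27 - 3*4 = 27 - 12 = 15)
h(y, I) = -5 (h(y, I) = -2 - 1*3 = -2 - 3 = -5)
119 + h(t, -9)*(-83) = 119 - 5*(-83) = 119 + 415 = 534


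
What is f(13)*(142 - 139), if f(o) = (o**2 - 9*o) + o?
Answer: 195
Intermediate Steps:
f(o) = o**2 - 8*o
f(13)*(142 - 139) = (13*(-8 + 13))*(142 - 139) = (13*5)*3 = 65*3 = 195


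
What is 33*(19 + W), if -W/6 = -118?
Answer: 23991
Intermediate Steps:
W = 708 (W = -6*(-118) = 708)
33*(19 + W) = 33*(19 + 708) = 33*727 = 23991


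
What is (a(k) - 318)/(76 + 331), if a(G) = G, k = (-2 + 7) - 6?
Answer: -29/37 ≈ -0.78378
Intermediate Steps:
k = -1 (k = 5 - 6 = -1)
(a(k) - 318)/(76 + 331) = (-1 - 318)/(76 + 331) = -319/407 = -319*1/407 = -29/37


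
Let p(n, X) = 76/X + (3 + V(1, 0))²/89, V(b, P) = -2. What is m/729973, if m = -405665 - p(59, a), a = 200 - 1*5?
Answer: -7040323034/12668681415 ≈ -0.55573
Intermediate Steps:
a = 195 (a = 200 - 5 = 195)
p(n, X) = 1/89 + 76/X (p(n, X) = 76/X + (3 - 2)²/89 = 76/X + 1²*(1/89) = 76/X + 1*(1/89) = 76/X + 1/89 = 1/89 + 76/X)
m = -7040323034/17355 (m = -405665 - (6764 + 195)/(89*195) = -405665 - 6959/(89*195) = -405665 - 1*6959/17355 = -405665 - 6959/17355 = -7040323034/17355 ≈ -4.0567e+5)
m/729973 = -7040323034/17355/729973 = -7040323034/17355*1/729973 = -7040323034/12668681415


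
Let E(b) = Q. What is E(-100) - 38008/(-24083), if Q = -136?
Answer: -3237280/24083 ≈ -134.42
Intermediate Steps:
E(b) = -136
E(-100) - 38008/(-24083) = -136 - 38008/(-24083) = -136 - 38008*(-1)/24083 = -136 - 1*(-38008/24083) = -136 + 38008/24083 = -3237280/24083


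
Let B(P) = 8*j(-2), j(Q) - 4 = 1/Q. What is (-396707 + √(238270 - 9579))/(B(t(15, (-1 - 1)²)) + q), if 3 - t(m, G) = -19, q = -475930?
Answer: 396707/475902 - √228691/475902 ≈ 0.83258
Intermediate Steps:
t(m, G) = 22 (t(m, G) = 3 - 1*(-19) = 3 + 19 = 22)
j(Q) = 4 + 1/Q
B(P) = 28 (B(P) = 8*(4 + 1/(-2)) = 8*(4 - ½) = 8*(7/2) = 28)
(-396707 + √(238270 - 9579))/(B(t(15, (-1 - 1)²)) + q) = (-396707 + √(238270 - 9579))/(28 - 475930) = (-396707 + √228691)/(-475902) = (-396707 + √228691)*(-1/475902) = 396707/475902 - √228691/475902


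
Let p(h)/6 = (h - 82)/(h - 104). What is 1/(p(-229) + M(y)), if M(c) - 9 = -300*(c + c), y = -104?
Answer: 111/6928021 ≈ 1.6022e-5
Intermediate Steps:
p(h) = 6*(-82 + h)/(-104 + h) (p(h) = 6*((h - 82)/(h - 104)) = 6*((-82 + h)/(-104 + h)) = 6*(-82 + h)/(-104 + h))
M(c) = 9 - 600*c (M(c) = 9 - 300*(c + c) = 9 - 600*c)
1/(p(-229) + M(y)) = 1/(6*(-82 - 229)/(-104 - 229) + (9 - 600*(-104))) = 1/(6*(-311)/(-333) + (9 + 62400)) = 1/(6*(-1/333)*(-311) + 62409) = 1/(622/111 + 62409) = 1/(6928021/111) = 111/6928021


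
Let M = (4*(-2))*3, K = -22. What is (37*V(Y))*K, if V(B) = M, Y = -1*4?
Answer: 19536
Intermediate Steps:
Y = -4
M = -24 (M = -8*3 = -24)
V(B) = -24
(37*V(Y))*K = (37*(-24))*(-22) = -888*(-22) = 19536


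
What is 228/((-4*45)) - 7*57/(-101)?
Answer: 4066/1515 ≈ 2.6838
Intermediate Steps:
228/((-4*45)) - 7*57/(-101) = 228/(-180) - 399*(-1/101) = 228*(-1/180) + 399/101 = -19/15 + 399/101 = 4066/1515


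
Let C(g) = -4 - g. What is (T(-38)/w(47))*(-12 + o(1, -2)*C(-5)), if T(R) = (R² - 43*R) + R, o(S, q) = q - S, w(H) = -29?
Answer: 45600/29 ≈ 1572.4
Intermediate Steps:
T(R) = R² - 42*R
(T(-38)/w(47))*(-12 + o(1, -2)*C(-5)) = (-38*(-42 - 38)/(-29))*(-12 + (-2 - 1*1)*(-4 - 1*(-5))) = (-38*(-80)*(-1/29))*(-12 + (-2 - 1)*(-4 + 5)) = (3040*(-1/29))*(-12 - 3*1) = -3040*(-12 - 3)/29 = -3040/29*(-15) = 45600/29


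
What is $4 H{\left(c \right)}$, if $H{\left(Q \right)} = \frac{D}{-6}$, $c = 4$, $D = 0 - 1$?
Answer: $\frac{2}{3} \approx 0.66667$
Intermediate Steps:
$D = -1$ ($D = 0 - 1 = -1$)
$H{\left(Q \right)} = \frac{1}{6}$ ($H{\left(Q \right)} = - \frac{1}{-6} = \left(-1\right) \left(- \frac{1}{6}\right) = \frac{1}{6}$)
$4 H{\left(c \right)} = 4 \cdot \frac{1}{6} = \frac{2}{3}$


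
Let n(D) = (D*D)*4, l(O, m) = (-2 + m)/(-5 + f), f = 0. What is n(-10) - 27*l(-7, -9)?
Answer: 1703/5 ≈ 340.60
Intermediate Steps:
l(O, m) = ⅖ - m/5 (l(O, m) = (-2 + m)/(-5 + 0) = (-2 + m)/(-5) = (-2 + m)*(-⅕) = ⅖ - m/5)
n(D) = 4*D² (n(D) = D²*4 = 4*D²)
n(-10) - 27*l(-7, -9) = 4*(-10)² - 27*(⅖ - ⅕*(-9)) = 4*100 - 27*(⅖ + 9/5) = 400 - 27*11/5 = 400 - 297/5 = 1703/5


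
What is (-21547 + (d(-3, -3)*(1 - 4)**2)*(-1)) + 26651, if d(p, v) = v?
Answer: 5131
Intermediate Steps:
(-21547 + (d(-3, -3)*(1 - 4)**2)*(-1)) + 26651 = (-21547 - 3*(1 - 4)**2*(-1)) + 26651 = (-21547 - 3*(-3)**2*(-1)) + 26651 = (-21547 - 3*9*(-1)) + 26651 = (-21547 - 27*(-1)) + 26651 = (-21547 + 27) + 26651 = -21520 + 26651 = 5131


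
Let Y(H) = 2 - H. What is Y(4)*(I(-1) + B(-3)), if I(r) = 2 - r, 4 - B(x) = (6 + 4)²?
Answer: 186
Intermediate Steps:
B(x) = -96 (B(x) = 4 - (6 + 4)² = 4 - 1*10² = 4 - 1*100 = 4 - 100 = -96)
Y(4)*(I(-1) + B(-3)) = (2 - 1*4)*((2 - 1*(-1)) - 96) = (2 - 4)*((2 + 1) - 96) = -2*(3 - 96) = -2*(-93) = 186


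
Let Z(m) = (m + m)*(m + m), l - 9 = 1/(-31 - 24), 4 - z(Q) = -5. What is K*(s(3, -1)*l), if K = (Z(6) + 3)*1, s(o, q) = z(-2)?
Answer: 653562/55 ≈ 11883.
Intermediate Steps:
z(Q) = 9 (z(Q) = 4 - 1*(-5) = 4 + 5 = 9)
s(o, q) = 9
l = 494/55 (l = 9 + 1/(-31 - 24) = 9 + 1/(-55) = 9 - 1/55 = 494/55 ≈ 8.9818)
Z(m) = 4*m**2 (Z(m) = (2*m)*(2*m) = 4*m**2)
K = 147 (K = (4*6**2 + 3)*1 = (4*36 + 3)*1 = (144 + 3)*1 = 147*1 = 147)
K*(s(3, -1)*l) = 147*(9*(494/55)) = 147*(4446/55) = 653562/55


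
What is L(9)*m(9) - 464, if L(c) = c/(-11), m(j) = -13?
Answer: -4987/11 ≈ -453.36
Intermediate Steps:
L(c) = -c/11 (L(c) = c*(-1/11) = -c/11)
L(9)*m(9) - 464 = -1/11*9*(-13) - 464 = -9/11*(-13) - 464 = 117/11 - 464 = -4987/11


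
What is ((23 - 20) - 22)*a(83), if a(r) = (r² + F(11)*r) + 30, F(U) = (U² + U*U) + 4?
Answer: -519403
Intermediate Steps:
F(U) = 4 + 2*U² (F(U) = (U² + U²) + 4 = 2*U² + 4 = 4 + 2*U²)
a(r) = 30 + r² + 246*r (a(r) = (r² + (4 + 2*11²)*r) + 30 = (r² + (4 + 2*121)*r) + 30 = (r² + (4 + 242)*r) + 30 = (r² + 246*r) + 30 = 30 + r² + 246*r)
((23 - 20) - 22)*a(83) = ((23 - 20) - 22)*(30 + 83² + 246*83) = (3 - 22)*(30 + 6889 + 20418) = -19*27337 = -519403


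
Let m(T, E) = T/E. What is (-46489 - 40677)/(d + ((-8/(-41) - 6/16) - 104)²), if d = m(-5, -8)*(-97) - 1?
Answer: -9377666944/1161027377 ≈ -8.0770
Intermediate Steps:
d = -493/8 (d = -5/(-8)*(-97) - 1 = -5*(-⅛)*(-97) - 1 = (5/8)*(-97) - 1 = -485/8 - 1 = -493/8 ≈ -61.625)
(-46489 - 40677)/(d + ((-8/(-41) - 6/16) - 104)²) = (-46489 - 40677)/(-493/8 + ((-8/(-41) - 6/16) - 104)²) = -87166/(-493/8 + ((-8*(-1/41) - 6*1/16) - 104)²) = -87166/(-493/8 + ((8/41 - 3/8) - 104)²) = -87166/(-493/8 + (-59/328 - 104)²) = -87166/(-493/8 + (-34171/328)²) = -87166/(-493/8 + 1167657241/107584) = -87166/1161027377/107584 = -87166*107584/1161027377 = -9377666944/1161027377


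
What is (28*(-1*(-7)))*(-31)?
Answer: -6076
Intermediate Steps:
(28*(-1*(-7)))*(-31) = (28*7)*(-31) = 196*(-31) = -6076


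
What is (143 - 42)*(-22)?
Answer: -2222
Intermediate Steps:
(143 - 42)*(-22) = 101*(-22) = -2222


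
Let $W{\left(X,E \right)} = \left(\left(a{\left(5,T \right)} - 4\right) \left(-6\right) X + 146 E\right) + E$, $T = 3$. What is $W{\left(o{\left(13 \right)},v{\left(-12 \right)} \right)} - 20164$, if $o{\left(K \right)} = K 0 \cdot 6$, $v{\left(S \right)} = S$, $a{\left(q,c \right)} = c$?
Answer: $-21928$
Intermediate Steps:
$o{\left(K \right)} = 0$ ($o{\left(K \right)} = 0 \cdot 6 = 0$)
$W{\left(X,E \right)} = 6 X + 147 E$ ($W{\left(X,E \right)} = \left(\left(3 - 4\right) \left(-6\right) X + 146 E\right) + E = \left(\left(-1\right) \left(-6\right) X + 146 E\right) + E = \left(6 X + 146 E\right) + E = 6 X + 147 E$)
$W{\left(o{\left(13 \right)},v{\left(-12 \right)} \right)} - 20164 = \left(6 \cdot 0 + 147 \left(-12\right)\right) - 20164 = \left(0 - 1764\right) - 20164 = -1764 - 20164 = -21928$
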